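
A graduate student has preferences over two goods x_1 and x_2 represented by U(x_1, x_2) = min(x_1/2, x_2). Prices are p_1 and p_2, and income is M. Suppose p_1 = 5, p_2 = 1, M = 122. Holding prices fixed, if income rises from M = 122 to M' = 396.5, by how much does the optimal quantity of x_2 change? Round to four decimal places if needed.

With perfect complements, no substitution: consume in ratio x_1:x_2 = 2:1.
Budget: p_1·x_1 + p_2·(1/2)·x_1 = M, so (2·p_1 + p_2)·x_1 = 2·M.
Demand: x_1*(p_1,p_2,M) = 2·M/(2·p_1 + p_2), x_2* = M/(2·p_1 + p_2).
Here 2·5 + 1 = 11, giving x_2* = 11.0909.
At M' = 396.5: x_2* = 36.0455. Change: 36.0455 − 11.0909 = 24.9545.

Δx_2* = 24.9545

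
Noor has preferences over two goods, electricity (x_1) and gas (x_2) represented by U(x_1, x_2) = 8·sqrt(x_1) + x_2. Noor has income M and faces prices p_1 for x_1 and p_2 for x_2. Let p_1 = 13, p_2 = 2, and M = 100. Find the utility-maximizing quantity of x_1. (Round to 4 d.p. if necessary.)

x_1* = 0.3787

Set MRS = p_1/p_2: 4·x_1^(−1/2) = p_1/p_2.
Solve: √x_1 = 4·p_2/p_1, so x_1*(p_1,p_2) = (4·p_2/p_1)², and x_2* = (M − p_1·x_1*)/p_2.
Plugging in: x_1* = (4·2/13)² = 0.3787.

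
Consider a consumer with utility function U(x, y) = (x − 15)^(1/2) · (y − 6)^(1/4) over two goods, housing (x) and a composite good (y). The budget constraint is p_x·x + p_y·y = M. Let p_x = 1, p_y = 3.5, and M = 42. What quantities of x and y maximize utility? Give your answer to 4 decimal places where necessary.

x* = 19, y* = 6.5714

This is Cobb-Douglas in (x−15, y−6): tangency gives 0.5·p_y·(y−6) = 0.25·p_x·(x−15).
Substituting into the budget: x* = 15 + 2/3·(M − 15·p_x − 6·p_y)/p_x, and y* = 6 + 1/3·(…)/p_y.
Discretionary income = 42 − 15·1 − 6·3.5 = 6; x* = 15 + 2/3·6/1 = 19; y* = 6 + 1/3·6/3.5 = 6.5714.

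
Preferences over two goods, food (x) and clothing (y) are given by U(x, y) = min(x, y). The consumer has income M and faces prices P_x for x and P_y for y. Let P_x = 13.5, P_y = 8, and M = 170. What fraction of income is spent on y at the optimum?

Leontief preferences: the optimum is at the kink where x/1 = y/1, i.e. y = x.
Budget: P_x·x + P_y·x = M, so (P_x + P_y)·x = M.
Demand: x*(P_x,P_y,M) = M/(P_x + P_y), y* = M/(P_x + P_y).
Here 13.5 + 8 = 21.5, giving x* = 7.907 and y* = 7.907.
Expenditure on y: 8·7.907 = 63.2558; share = 0.3721.

share on y = 0.3721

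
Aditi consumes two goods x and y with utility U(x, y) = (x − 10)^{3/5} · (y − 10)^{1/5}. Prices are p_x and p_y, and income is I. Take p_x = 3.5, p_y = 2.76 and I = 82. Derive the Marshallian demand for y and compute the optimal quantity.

This is Cobb-Douglas in (x−10, y−10): tangency gives 0.6·p_y·(y−10) = 0.2·p_x·(x−10).
After buying the subsistence bundle (10, 10), a share 0.75 of the remaining income goes to x: x* = 10 + 0.75·(I − 10p_x − 10p_y)/p_x.
Discretionary income = 82 − 10·3.5 − 10·2.76 = 19.4; y* = 10 + 0.25·19.4/2.76 = 11.7572.

y* = 11.7572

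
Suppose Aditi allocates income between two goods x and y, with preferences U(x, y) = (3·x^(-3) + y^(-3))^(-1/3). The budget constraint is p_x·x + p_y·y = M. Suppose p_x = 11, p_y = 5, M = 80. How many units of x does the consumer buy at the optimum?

From the CES first-order condition, 3·(y/x)^(4) = p_x/p_y.
Hence y/x = ((1/3)·p_x/p_y)^(1/(4)), i.e. raised to the 0.25 power.
Substitute y = (y/x)·x into the budget: x* = M/(p_x + p_y·(y/x)).
Numerically y/x = 0.925391, so x* = 80/(11 + 5·0.925391) = 5.1194.

x* = 5.1194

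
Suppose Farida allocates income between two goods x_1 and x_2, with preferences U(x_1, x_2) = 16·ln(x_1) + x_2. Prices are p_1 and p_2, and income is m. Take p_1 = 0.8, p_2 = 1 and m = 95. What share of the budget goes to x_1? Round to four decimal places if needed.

share on x_1 = 0.1684

So x_1*(p_1,p_2) = 16·p_2/p_1, independent of income; and x_2* = (m − 16·p_2)/p_2.
At the given prices: x_1* = 16·1/0.8 = 20, and x_2* = 79.
Expenditure on x_1: 0.8·20 = 16; share = 0.1684.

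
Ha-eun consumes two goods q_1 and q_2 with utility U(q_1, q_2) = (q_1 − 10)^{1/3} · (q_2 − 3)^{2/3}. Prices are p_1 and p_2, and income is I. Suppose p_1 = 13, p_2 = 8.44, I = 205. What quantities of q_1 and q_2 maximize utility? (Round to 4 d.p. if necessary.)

After buying the subsistence bundle (10, 3), a share 1/3 of the remaining income goes to q_1: q_1* = 10 + 1/3·(I − 10p_1 − 3p_2)/p_1.
Discretionary income = 205 − 10·13 − 3·8.44 = 49.68; q_1* = 10 + 1/3·49.68/13 = 11.2738; q_2* = 3 + 2/3·49.68/8.44 = 6.9242.

q_1* = 11.2738, q_2* = 6.9242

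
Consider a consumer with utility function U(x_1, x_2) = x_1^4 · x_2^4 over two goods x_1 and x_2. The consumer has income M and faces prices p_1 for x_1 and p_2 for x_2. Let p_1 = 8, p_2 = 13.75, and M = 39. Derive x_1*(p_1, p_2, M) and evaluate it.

Tangency: MRS = x_2/x_1 = p_1/p_2.
So 4·p_2·x_2 = 4·p_1·x_1; combined with the budget, a share 0.5 of income goes to x_1.
Demand: x_1*(p_1,p_2,M) = 0.5·M/p_1 and x_2* = 0.5·M/p_2.
At p_1=8, p_2=13.75, M=39: x_1* = 0.5·39/8 = 2.4375.

x_1* = 2.4375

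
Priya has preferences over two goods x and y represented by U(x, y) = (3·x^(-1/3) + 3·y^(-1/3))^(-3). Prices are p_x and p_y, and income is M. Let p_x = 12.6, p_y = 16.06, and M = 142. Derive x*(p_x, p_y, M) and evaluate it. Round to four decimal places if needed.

MU_x ∝ 3·x^(-4/3), MU_y ∝ 3·y^(-4/3), so MRS = (y/x)^(4/3) = p_x/p_y.
Solve for the ratio: y/x = [p_x/p_y]^(0.75).
With the ratio pinned down, the budget gives x* = M/(p_x + p_y·(y/x)) and y* = (y/x)·x*.
Numerically y/x = 0.833621, so x* = 142/(12.6 + 16.06·0.833621) = 5.4641.

x* = 5.4641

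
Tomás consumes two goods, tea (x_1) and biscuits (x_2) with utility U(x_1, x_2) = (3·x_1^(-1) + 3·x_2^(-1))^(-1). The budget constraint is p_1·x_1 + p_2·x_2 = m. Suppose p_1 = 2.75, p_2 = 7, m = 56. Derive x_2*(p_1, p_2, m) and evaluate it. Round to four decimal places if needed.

MU_x_1 ∝ 3·x_1^(-2), MU_x_2 ∝ 3·x_2^(-2), so MRS = (x_2/x_1)^(2) = p_1/p_2.
Solve for the ratio: x_2/x_1 = [p_1/p_2]^(0.5).
Substitute x_2 = (x_2/x_1)·x_1 into the budget: x_1* = m/(p_1 + p_2·(x_2/x_1)).
Numerically x_2/x_1 = 0.626783, so x_1* = 56/(2.75 + 7·0.626783) = 7.8459 and x_2* = 0.626783·7.8459 = 4.9177.

x_2* = 4.9177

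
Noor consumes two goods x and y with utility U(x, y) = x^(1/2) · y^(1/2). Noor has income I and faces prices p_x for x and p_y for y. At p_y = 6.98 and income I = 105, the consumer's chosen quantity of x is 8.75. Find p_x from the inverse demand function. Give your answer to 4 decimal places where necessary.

p_x = 6

The MRS is y/x. Set MRS = p_x/p_y.
So 0.5·p_y·y = 0.5·p_x·x; combined with the budget, a share 0.5 of income goes to x.
Demand: x*(p_x,p_y,I) = 0.5·I/p_x and y* = 0.5·I/p_y.
Set x* = 8.75 in the demand function and solve for p_x: p_x = 6.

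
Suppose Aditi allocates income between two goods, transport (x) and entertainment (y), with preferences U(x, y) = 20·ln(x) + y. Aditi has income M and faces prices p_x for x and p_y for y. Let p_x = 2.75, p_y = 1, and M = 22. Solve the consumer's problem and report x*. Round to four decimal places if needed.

x* = 7.2727

Set MRS = p_x/p_y: (20/x)/1 = p_x/p_y.
So x*(p_x,p_y) = 20·p_y/p_x, independent of income; and y* = (M − 20·p_y)/p_y.
At the given prices: x* = 20·1/2.75 = 7.2727.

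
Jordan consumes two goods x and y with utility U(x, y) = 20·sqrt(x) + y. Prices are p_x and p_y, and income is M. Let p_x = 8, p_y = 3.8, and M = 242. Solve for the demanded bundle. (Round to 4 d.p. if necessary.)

Plugging in: x* = (10·3.8/8)² = 22.5625, y* = 16.1842.

x* = 22.5625, y* = 16.1842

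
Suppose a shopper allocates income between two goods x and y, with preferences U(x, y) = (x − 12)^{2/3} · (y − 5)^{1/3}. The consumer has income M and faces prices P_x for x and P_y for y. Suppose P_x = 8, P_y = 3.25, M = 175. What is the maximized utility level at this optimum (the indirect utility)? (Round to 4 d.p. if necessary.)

V = 5.6039

Discretionary income = 175 − 12·8 − 5·3.25 = 62.75; x* = 12 + 2/3·62.75/8 = 17.2292; y* = 5 + 1/3·62.75/3.25 = 11.4359.
Utility at the optimum: U(17.2292, 11.4359) = 5.6039.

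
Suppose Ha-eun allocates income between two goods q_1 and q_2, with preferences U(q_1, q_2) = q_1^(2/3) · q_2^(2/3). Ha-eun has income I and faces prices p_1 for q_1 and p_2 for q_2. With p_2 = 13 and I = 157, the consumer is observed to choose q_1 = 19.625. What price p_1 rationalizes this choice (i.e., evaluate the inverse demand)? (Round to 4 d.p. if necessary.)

MU_q_1/MU_q_2 = (2/3·q_2)/(2/3·q_1); tangency sets this equal to p_1/p_2.
Rearranging, p_2·q_2 = p_1·q_1. Substituting into the budget gives p_1·q_1·(1 + 1) = I.
Demand: q_1*(p_1,p_2,I) = 0.5·I/p_1 and q_2* = 0.5·I/p_2.
Set q_1* = 19.625 in the demand function and solve for p_1: p_1 = 4.

p_1 = 4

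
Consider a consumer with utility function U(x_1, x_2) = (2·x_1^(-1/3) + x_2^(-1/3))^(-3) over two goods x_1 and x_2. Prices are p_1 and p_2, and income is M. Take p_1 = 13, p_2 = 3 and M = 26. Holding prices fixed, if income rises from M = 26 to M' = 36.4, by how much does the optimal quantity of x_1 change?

Substitute x_2 = (x_2/x_1)·x_1 into the budget: x_1* = M/(p_1 + p_2·(x_2/x_1)).
Numerically x_2/x_1 = 1.785846, so x_1* = 26/(13 + 3·1.785846) = 1.4163.
At M' = 36.4: x_1* = 1.9828. Change: 1.9828 − 1.4163 = 0.5665.

Δx_1* = 0.5665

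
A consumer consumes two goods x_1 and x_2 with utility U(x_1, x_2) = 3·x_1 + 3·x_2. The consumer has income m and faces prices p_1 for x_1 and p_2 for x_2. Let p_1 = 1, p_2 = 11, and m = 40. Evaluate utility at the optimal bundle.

x_1 gives more utility per dollar, so spend all income on x_1: x_1* = m/p_1, x_2* = 0.
Numerically: x_1* = 40, x_2* = 0.
Utility at the optimum: U(40, 0) = 120.

V = 120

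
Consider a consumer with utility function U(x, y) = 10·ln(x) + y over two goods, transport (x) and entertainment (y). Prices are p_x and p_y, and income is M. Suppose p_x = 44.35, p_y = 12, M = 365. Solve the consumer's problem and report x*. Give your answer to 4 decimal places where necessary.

x* = 2.7057

MU_x = 10/x, MU_y = 1. Tangency: 10/x = p_x/p_y.
So x*(p_x,p_y) = 10·p_y/p_x, independent of income; and y* = (M − 10·p_y)/p_y.
At the given prices: x* = 10·12/44.35 = 2.7057.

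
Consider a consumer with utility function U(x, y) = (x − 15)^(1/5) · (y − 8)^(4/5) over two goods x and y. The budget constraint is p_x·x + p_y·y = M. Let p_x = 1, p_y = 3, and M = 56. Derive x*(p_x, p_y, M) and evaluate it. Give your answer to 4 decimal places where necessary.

Substituting into the budget: x* = 15 + 0.2·(M − 15·p_x − 8·p_y)/p_x, and y* = 8 + 0.8·(…)/p_y.
Discretionary income = 56 − 15·1 − 8·3 = 17; x* = 15 + 0.2·17/1 = 18.4.

x* = 18.4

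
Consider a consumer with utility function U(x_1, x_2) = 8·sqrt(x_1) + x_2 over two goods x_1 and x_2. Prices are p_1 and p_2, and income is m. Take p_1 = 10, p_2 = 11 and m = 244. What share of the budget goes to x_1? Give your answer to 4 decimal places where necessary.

Set MRS = p_1/p_2: 4·x_1^(−1/2) = p_1/p_2.
Thus x_1* = (4·p_2/p_1)² — independent of m — with the rest of income spent on x_2.
Plugging in: x_1* = (4·11/10)² = 19.36, x_2* = 4.5818.
Expenditure on x_1: 10·19.36 = 193.6; share = 0.7934.

share on x_1 = 0.7934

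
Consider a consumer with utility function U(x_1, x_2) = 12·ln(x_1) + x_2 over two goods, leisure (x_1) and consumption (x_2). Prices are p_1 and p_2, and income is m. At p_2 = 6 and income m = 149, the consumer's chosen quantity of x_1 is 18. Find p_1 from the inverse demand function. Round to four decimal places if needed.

p_1 = 4

MU_x_1 = 12/x_1, MU_x_2 = 1. Tangency: 12/x_1 = p_1/p_2.
So x_1*(p_1,p_2) = 12·p_2/p_1, independent of income; and x_2* = (m − 12·p_2)/p_2.
Set x_1* = 18 in the demand function and solve for p_1: p_1 = 4.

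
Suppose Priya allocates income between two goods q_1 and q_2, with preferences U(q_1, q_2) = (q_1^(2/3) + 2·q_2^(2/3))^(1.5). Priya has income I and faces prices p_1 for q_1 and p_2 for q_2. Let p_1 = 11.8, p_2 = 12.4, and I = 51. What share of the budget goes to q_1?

Numerically q_2/q_1 = 6.893995, so q_1* = 51/(11.8 + 12.4·6.893995) = 0.5242 and q_2* = 6.893995·0.5242 = 3.614.
Expenditure on q_1: 11.8·0.5242 = 6.1859; share = 0.1213.

share on q_1 = 0.1213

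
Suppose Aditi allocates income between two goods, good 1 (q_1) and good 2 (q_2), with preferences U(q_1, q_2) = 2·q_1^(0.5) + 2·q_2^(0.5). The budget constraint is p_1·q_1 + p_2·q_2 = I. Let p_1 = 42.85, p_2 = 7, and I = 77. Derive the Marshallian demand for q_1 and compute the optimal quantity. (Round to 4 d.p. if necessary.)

q_1* = 0.2523

MRS = MU_q_1/MU_q_2 = (q_2/q_1)^(0.5). Set equal to p_1/p_2.
Solve for the ratio: q_2/q_1 = [p_1/p_2]^(2).
With the ratio pinned down, the budget gives q_1* = I/(p_1 + p_2·(q_2/q_1)) and q_2* = (q_2/q_1)·q_1*.
Numerically q_2/q_1 = 37.471888, so q_1* = 77/(42.85 + 7·37.471888) = 0.2523.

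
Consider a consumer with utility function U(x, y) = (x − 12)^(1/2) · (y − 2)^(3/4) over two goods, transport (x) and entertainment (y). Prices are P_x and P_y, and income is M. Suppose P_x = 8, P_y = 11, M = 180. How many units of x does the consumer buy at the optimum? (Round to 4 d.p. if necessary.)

x* = 15.1

Let x' = x−12, y' = y−2. MRS = (2/3)·y'/x' = P_x/P_y.
Substituting into the budget: x* = 12 + 0.4·(M − 12·P_x − 2·P_y)/P_x, and y* = 2 + 0.6·(…)/P_y.
Discretionary income = 180 − 12·8 − 2·11 = 62; x* = 12 + 0.4·62/8 = 15.1.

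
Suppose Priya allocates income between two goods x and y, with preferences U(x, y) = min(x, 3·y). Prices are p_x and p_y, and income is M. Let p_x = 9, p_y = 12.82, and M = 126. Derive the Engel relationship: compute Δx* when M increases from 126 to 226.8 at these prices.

Δx* = 7.5942

Leontief preferences: the optimum is at the kink where x/3 = y/1, i.e. y = (1/3)·x.
Budget: p_x·x + p_y·(1/3)·x = M, so (3·p_x + p_y)·x = 3·M.
Demand: x*(p_x,p_y,M) = 3·M/(3·p_x + p_y), y* = M/(3·p_x + p_y).
Here 3·9 + 12.82 = 39.82, giving x* = 9.4927.
At M' = 226.8: x* = 17.0869. Change: 17.0869 − 9.4927 = 7.5942.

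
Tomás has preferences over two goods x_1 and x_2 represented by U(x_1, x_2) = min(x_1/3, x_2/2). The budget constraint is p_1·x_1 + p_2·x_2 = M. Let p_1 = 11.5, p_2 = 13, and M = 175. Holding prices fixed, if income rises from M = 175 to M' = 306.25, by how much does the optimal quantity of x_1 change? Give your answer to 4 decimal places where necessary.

With perfect complements, no substitution: consume in ratio x_1:x_2 = 3:2.
Budget: p_1·x_1 + p_2·(2/3)·x_1 = M, so (3·p_1 + 2·p_2)·x_1 = 3·M.
Demand: x_1*(p_1,p_2,M) = 3·M/(3·p_1 + 2·p_2), x_2* = 2·M/(3·p_1 + 2·p_2).
Here 3·11.5 + 2·13 = 60.5, giving x_1* = 8.6777.
At M' = 306.25: x_1* = 15.186. Change: 15.186 − 8.6777 = 6.5083.

Δx_1* = 6.5083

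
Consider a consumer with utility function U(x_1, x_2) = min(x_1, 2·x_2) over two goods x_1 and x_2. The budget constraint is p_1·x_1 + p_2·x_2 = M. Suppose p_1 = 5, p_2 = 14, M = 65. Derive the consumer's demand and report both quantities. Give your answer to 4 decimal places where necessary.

Leontief preferences: the optimum is at the kink where x_1/2 = x_2/1, i.e. x_2 = (1/2)·x_1.
Budget: p_1·x_1 + p_2·(1/2)·x_1 = M, so (2·p_1 + p_2)·x_1 = 2·M.
Demand: x_1*(p_1,p_2,M) = 2·M/(2·p_1 + p_2), x_2* = M/(2·p_1 + p_2).
Here 2·5 + 14 = 24, giving x_1* = 5.4167 and x_2* = 2.7083.

x_1* = 5.4167, x_2* = 2.7083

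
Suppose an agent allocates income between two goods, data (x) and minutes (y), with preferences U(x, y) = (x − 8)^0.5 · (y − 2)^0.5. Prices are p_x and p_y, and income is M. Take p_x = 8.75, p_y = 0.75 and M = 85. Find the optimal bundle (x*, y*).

x* = 8.7714, y* = 11

MRS = (y−2)/(x−8). Tangency with p_x/p_y gives y−2 = (p_x/p_y)·(x−8).
Substituting into the budget: x* = 8 + 0.5·(M − 8·p_x − 2·p_y)/p_x, and y* = 2 + 0.5·(…)/p_y.
Discretionary income = 85 − 8·8.75 − 2·0.75 = 13.5; x* = 8 + 0.5·13.5/8.75 = 8.7714; y* = 2 + 0.5·13.5/0.75 = 11.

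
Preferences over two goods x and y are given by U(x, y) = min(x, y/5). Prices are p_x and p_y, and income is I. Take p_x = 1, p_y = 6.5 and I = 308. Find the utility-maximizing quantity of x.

Leontief preferences: the optimum is at the kink where x/1 = y/5, i.e. y = 5·x.
Budget: p_x·x + p_y·5·x = I, so (p_x + 5·p_y)·x = I.
Demand: x*(p_x,p_y,I) = I/(p_x + 5·p_y), y* = 5·I/(p_x + 5·p_y).
Here 1 + 5·6.5 = 33.5, giving x* = 9.194.

x* = 9.194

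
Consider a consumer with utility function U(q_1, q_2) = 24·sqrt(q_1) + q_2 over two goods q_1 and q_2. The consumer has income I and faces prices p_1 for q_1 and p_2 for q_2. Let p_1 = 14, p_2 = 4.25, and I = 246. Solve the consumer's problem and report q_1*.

q_1* = 13.2704

MU_q_1 = 12/√q_1, MU_q_2 = 1. Tangency: 12/√q_1 = p_1/p_2.
Solve: √q_1 = 12·p_2/p_1, so q_1*(p_1,p_2) = (12·p_2/p_1)², and q_2* = (I − p_1·q_1*)/p_2.
Plugging in: q_1* = (12·4.25/14)² = 13.2704.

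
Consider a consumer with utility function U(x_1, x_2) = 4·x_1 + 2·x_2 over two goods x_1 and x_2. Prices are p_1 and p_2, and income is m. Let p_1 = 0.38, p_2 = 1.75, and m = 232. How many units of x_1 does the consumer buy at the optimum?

x_1* = 610.5263

Linear utility — the consumer picks whichever good has higher MU/price: 4/0.38 = 10.5263 vs 2/1.75 = 1.1429.
x_1 gives more utility per dollar, so spend all income on x_1: x_1* = m/p_1, x_2* = 0.
Numerically: x_1* = 610.5263, x_2* = 0.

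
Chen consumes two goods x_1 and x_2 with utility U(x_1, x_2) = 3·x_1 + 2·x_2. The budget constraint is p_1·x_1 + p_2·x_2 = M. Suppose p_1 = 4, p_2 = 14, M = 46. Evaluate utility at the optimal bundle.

Linear utility — the consumer picks whichever good has higher MU/price: 3/4 = 0.75 vs 2/14 = 0.1429.
x_1 gives more utility per dollar, so spend all income on x_1: x_1* = M/p_1, x_2* = 0.
Numerically: x_1* = 11.5, x_2* = 0.
Utility at the optimum: U(11.5, 0) = 34.5.

V = 34.5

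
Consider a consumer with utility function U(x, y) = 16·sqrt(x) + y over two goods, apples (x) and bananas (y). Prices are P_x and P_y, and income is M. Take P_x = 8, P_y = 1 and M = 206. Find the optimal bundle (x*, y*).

x* = 1, y* = 198

MU_x = 8/√x, MU_y = 1. Tangency: 8/√x = P_x/P_y.
Solve: √x = 8·P_y/P_x, so x*(P_x,P_y) = (8·P_y/P_x)², and y* = (M − P_x·x*)/P_y.
Plugging in: x* = (8·1/8)² = 1, y* = 198.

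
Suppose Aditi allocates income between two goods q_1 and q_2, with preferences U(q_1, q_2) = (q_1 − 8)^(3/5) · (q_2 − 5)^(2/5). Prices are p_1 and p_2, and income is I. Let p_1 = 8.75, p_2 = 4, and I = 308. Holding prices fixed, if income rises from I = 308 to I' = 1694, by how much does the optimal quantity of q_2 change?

Δq_2* = 138.6

This is Cobb-Douglas in (q_1−8, q_2−5): tangency gives 0.6·p_2·(q_2−5) = 0.4·p_1·(q_1−8).
After buying the subsistence bundle (8, 5), a share 0.6 of the remaining income goes to q_1: q_1* = 8 + 0.6·(I − 8p_1 − 5p_2)/p_1.
Discretionary income = 308 − 8·8.75 − 5·4 = 218; q_2* = 5 + 0.4·218/4 = 26.8.
At I' = 1694: q_2* = 165.4. Change: 165.4 − 26.8 = 138.6.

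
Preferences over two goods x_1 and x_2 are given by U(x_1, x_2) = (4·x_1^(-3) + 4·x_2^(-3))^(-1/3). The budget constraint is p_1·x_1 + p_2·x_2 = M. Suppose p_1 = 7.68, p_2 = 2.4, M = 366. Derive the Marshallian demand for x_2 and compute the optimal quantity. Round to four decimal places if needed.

MRS = MU_x_1/MU_x_2 = (x_2/x_1)^(4). Set equal to p_1/p_2.
Hence x_2/x_1 = (p_1/p_2)^(1/(4)), i.e. raised to the 0.25 power.
Substitute x_2 = (x_2/x_1)·x_1 into the budget: x_1* = M/(p_1 + p_2·(x_2/x_1)).
Numerically x_2/x_1 = 1.337481, so x_1* = 366/(7.68 + 2.4·1.337481) = 33.609 and x_2* = 1.337481·33.609 = 44.9513.

x_2* = 44.9513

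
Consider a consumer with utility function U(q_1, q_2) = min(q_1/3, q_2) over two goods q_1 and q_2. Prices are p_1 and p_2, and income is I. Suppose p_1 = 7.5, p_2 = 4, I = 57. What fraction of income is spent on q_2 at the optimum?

share on q_2 = 0.1509

Demand: q_1*(p_1,p_2,I) = 3·I/(3·p_1 + p_2), q_2* = I/(3·p_1 + p_2).
Here 3·7.5 + 4 = 26.5, giving q_1* = 6.4528 and q_2* = 2.1509.
Expenditure on q_2: 4·2.1509 = 8.6038; share = 0.1509.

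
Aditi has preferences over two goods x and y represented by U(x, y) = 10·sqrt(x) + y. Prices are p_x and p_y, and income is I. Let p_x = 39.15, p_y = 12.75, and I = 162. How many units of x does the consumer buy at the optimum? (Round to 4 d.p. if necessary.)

MU_x = 5/√x, MU_y = 1. Tangency: 5/√x = p_x/p_y.
Thus x* = (5·p_y/p_x)² — independent of I — with the rest of income spent on y.
Plugging in: x* = (5·12.75/39.15)² = 2.6515.

x* = 2.6515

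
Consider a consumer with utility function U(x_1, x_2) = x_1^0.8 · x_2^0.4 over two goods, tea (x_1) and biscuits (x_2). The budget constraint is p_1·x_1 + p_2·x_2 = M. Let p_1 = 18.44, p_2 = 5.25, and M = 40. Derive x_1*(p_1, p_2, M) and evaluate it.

Demand: x_1*(p_1,p_2,M) = 2/3·M/p_1 and x_2* = 1/3·M/p_2.
At p_1=18.44, p_2=5.25, M=40: x_1* = 2/3·40/18.44 = 1.4461.

x_1* = 1.4461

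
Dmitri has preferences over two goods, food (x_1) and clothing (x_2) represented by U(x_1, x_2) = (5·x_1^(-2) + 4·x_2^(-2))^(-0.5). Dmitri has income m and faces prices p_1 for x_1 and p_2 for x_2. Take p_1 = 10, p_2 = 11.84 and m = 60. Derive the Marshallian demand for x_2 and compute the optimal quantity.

MU_x_1 ∝ 5·x_1^(-3), MU_x_2 ∝ 4·x_2^(-3), so MRS = (5/4)·(x_2/x_1)^(3) = p_1/p_2.
Hence x_2/x_1 = ((4/5)·p_1/p_2)^(1/(3)), i.e. raised to the 1/3 power.
Substitute x_2 = (x_2/x_1)·x_1 into the budget: x_1* = m/(p_1 + p_2·(x_2/x_1)).
Numerically x_2/x_1 = 0.877498, so x_1* = 60/(10 + 11.84·0.877498) = 2.9427 and x_2* = 0.877498·2.9427 = 2.5822.

x_2* = 2.5822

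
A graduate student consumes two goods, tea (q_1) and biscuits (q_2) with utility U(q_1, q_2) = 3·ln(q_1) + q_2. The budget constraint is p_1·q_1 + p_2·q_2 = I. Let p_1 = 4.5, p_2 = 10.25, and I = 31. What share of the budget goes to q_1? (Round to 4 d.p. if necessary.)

Set MRS = p_1/p_2: (3/q_1)/1 = p_1/p_2.
So q_1*(p_1,p_2) = 3·p_2/p_1, independent of income; and q_2* = (I − 3·p_2)/p_2.
At the given prices: q_1* = 3·10.25/4.5 = 6.8333, and q_2* = 0.0244.
Expenditure on q_1: 4.5·6.8333 = 30.75; share = 0.9919.

share on q_1 = 0.9919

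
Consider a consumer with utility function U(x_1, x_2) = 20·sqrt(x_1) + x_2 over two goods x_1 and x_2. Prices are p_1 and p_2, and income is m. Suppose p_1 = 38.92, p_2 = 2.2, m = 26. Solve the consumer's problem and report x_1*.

x_1* = 0.3195

Plugging in: x_1* = (10·2.2/38.92)² = 0.3195.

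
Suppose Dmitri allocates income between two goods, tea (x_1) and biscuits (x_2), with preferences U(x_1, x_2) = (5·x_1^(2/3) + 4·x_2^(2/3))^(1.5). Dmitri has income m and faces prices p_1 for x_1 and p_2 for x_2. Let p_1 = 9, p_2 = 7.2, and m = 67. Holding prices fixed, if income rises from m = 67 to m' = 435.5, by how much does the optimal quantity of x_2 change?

Δx_2* = 22.7469

Substitute x_2 = (x_2/x_1)·x_1 into the budget: x_1* = m/(p_1 + p_2·(x_2/x_1)).
Numerically x_2/x_1 = 1, so x_1* = 67/(9 + 7.2·1) = 4.1358 and x_2* = 1·4.1358 = 4.1358.
At m' = 435.5: x_2* = 26.8827. Change: 26.8827 − 4.1358 = 22.7469.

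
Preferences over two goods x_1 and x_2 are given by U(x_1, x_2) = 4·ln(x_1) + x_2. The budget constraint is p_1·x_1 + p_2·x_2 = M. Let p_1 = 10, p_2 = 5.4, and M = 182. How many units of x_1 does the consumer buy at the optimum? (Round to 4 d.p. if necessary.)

x_1* = 2.16

So x_1*(p_1,p_2) = 4·p_2/p_1, independent of income; and x_2* = (M − 4·p_2)/p_2.
At the given prices: x_1* = 4·5.4/10 = 2.16.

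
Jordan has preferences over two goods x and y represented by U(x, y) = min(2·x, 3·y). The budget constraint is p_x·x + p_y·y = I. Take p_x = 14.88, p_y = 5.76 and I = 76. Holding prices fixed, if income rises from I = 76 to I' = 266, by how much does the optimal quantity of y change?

Leontief preferences: the optimum is at the kink where x/3 = y/2, i.e. y = (2/3)·x.
Budget: p_x·x + p_y·(2/3)·x = I, so (3·p_x + 2·p_y)·x = 3·I.
Demand: x*(p_x,p_y,I) = 3·I/(3·p_x + 2·p_y), y* = 2·I/(3·p_x + 2·p_y).
Here 3·14.88 + 2·5.76 = 56.16, giving y* = 2.7066.
At I' = 266: y* = 9.4729. Change: 9.4729 − 2.7066 = 6.7664.

Δy* = 6.7664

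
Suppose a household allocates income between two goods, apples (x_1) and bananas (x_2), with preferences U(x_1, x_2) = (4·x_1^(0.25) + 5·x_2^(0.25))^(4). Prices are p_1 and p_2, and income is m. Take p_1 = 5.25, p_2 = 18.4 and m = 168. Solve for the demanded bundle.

MRS = MU_x_1/MU_x_2 = (4/5)·(x_2/x_1)^(0.75). Set equal to p_1/p_2.
Solve for the ratio: x_2/x_1 = [(5/4)·p_1/p_2]^(4/3).
With the ratio pinned down, the budget gives x_1* = m/(p_1 + p_2·(x_2/x_1)) and x_2* = (x_2/x_1)·x_1*.
Numerically x_2/x_1 = 0.252931, so x_1* = 168/(5.25 + 18.4·0.252931) = 16.963 and x_2* = 0.252931·16.963 = 4.2905.

x_1* = 16.963, x_2* = 4.2905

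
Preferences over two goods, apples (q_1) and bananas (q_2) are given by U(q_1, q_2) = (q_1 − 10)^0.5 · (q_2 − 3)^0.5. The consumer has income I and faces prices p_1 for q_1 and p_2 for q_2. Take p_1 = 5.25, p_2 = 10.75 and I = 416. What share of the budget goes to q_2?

This is Cobb-Douglas in (q_1−10, q_2−3): tangency gives 0.5·p_2·(q_2−3) = 0.5·p_1·(q_1−10).
After buying the subsistence bundle (10, 3), a share 0.5 of the remaining income goes to q_1: q_1* = 10 + 0.5·(I − 10p_1 − 3p_2)/p_1.
Discretionary income = 416 − 10·5.25 − 3·10.75 = 331.25; q_1* = 10 + 0.5·331.25/5.25 = 41.5476; q_2* = 3 + 0.5·331.25/10.75 = 18.407.
Expenditure on q_2: 10.75·18.407 = 197.875; share = 0.4757.

share on q_2 = 0.4757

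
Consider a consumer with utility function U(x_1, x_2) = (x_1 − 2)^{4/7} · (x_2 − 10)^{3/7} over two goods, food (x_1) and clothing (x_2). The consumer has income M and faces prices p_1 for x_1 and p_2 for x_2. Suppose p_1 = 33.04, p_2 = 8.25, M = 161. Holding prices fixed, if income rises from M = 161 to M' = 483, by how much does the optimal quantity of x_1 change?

Δx_1* = 5.569

MRS = (4/3)·(x_2−10)/(x_1−2). Tangency with p_1/p_2 gives x_2−10 = (3/4)·(p_1/p_2)·(x_1−2).
Substituting into the budget: x_1* = 2 + 4/7·(M − 2·p_1 − 10·p_2)/p_1, and x_2* = 10 + 3/7·(…)/p_2.
Discretionary income = 161 − 2·33.04 − 10·8.25 = 12.42; x_1* = 2 + 4/7·12.42/33.04 = 2.2148.
At M' = 483: x_1* = 7.7838. Change: 7.7838 − 2.2148 = 5.569.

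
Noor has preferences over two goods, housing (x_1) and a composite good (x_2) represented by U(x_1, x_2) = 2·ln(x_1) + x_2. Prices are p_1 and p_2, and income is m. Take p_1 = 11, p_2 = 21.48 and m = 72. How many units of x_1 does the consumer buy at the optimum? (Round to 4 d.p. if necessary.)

x_1* = 3.9055

MU_x_1 = 2/x_1, MU_x_2 = 1. Tangency: 2/x_1 = p_1/p_2.
So x_1*(p_1,p_2) = 2·p_2/p_1, independent of income; and x_2* = (m − 2·p_2)/p_2.
At the given prices: x_1* = 2·21.48/11 = 3.9055.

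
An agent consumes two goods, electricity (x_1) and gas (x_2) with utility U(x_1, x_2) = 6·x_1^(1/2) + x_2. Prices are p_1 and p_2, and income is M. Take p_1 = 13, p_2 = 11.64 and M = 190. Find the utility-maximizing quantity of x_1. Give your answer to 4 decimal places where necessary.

MU_x_1 = 3/√x_1, MU_x_2 = 1. Tangency: 3/√x_1 = p_1/p_2.
Solve: √x_1 = 3·p_2/p_1, so x_1*(p_1,p_2) = (3·p_2/p_1)², and x_2* = (M − p_1·x_1*)/p_2.
Plugging in: x_1* = (3·11.64/13)² = 7.2154.

x_1* = 7.2154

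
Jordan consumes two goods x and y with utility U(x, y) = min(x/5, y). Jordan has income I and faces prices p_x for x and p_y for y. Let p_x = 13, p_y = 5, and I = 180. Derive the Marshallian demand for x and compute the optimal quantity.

x* = 12.8571

Leontief preferences: the optimum is at the kink where x/5 = y/1, i.e. y = (1/5)·x.
Budget: p_x·x + p_y·(1/5)·x = I, so (5·p_x + p_y)·x = 5·I.
Demand: x*(p_x,p_y,I) = 5·I/(5·p_x + p_y), y* = I/(5·p_x + p_y).
Here 5·13 + 5 = 70, giving x* = 12.8571.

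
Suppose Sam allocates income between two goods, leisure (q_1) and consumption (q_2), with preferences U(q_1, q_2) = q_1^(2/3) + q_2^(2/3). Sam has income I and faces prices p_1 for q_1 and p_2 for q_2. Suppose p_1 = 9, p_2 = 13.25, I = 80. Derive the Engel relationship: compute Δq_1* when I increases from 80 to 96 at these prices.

Δq_1* = 1.2165

From the CES first-order condition, (q_2/q_1)^(1/3) = p_1/p_2.
Hence q_2/q_1 = (p_1/p_2)^(1/(1/3)), i.e. raised to the 3 power.
Substitute q_2 = (q_2/q_1)·q_1 into the budget: q_1* = I/(p_1 + p_2·(q_2/q_1)).
Numerically q_2/q_1 = 0.313386, so q_1* = 80/(9 + 13.25·0.313386) = 6.0826.
At I' = 96: q_1* = 7.2991. Change: 7.2991 − 6.0826 = 1.2165.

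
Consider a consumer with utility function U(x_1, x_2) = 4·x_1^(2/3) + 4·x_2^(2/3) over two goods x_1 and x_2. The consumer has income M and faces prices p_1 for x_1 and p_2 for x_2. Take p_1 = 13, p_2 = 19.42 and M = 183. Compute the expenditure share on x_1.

From the CES first-order condition, (x_2/x_1)^(1/3) = p_1/p_2.
Hence x_2/x_1 = (p_1/p_2)^(1/(1/3)), i.e. raised to the 3 power.
Substitute x_2 = (x_2/x_1)·x_1 into the budget: x_1* = M/(p_1 + p_2·(x_2/x_1)).
Numerically x_2/x_1 = 0.299973, so x_1* = 183/(13 + 19.42·0.299973) = 9.7209 and x_2* = 0.299973·9.7209 = 2.916.
Expenditure on x_1: 13·9.7209 = 126.3713; share = 0.6906.

share on x_1 = 0.6906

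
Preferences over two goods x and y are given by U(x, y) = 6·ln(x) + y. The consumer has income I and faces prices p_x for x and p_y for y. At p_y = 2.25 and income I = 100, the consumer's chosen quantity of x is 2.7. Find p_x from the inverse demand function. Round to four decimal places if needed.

MU_x = 6/x, MU_y = 1. Tangency: 6/x = p_x/p_y.
So x*(p_x,p_y) = 6·p_y/p_x, independent of income; and y* = (I − 6·p_y)/p_y.
Set x* = 2.7 in the demand function and solve for p_x: p_x = 5.

p_x = 5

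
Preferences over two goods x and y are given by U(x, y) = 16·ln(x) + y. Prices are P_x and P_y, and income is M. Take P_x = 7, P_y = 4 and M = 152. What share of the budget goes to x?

share on x = 0.4211

MU_x = 16/x, MU_y = 1. Tangency: 16/x = P_x/P_y.
So x*(P_x,P_y) = 16·P_y/P_x, independent of income; and y* = (M − 16·P_y)/P_y.
At the given prices: x* = 16·4/7 = 9.1429, and y* = 22.
Expenditure on x: 7·9.1429 = 64; share = 0.4211.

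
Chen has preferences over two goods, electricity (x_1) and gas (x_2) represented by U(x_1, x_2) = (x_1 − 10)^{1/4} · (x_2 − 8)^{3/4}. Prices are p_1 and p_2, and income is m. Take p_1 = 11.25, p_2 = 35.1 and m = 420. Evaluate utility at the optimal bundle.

V = 0.5761

MRS = (1/3)·(x_2−8)/(x_1−10). Tangency with p_1/p_2 gives x_2−8 = 3·(p_1/p_2)·(x_1−10).
After buying the subsistence bundle (10, 8), a share 0.25 of the remaining income goes to x_1: x_1* = 10 + 0.25·(m − 10p_1 − 8p_2)/p_1.
Discretionary income = 420 − 10·11.25 − 8·35.1 = 26.7; x_1* = 10 + 0.25·26.7/11.25 = 10.5933; x_2* = 8 + 0.75·26.7/35.1 = 8.5705.
Utility at the optimum: U(10.5933, 8.5705) = 0.5761.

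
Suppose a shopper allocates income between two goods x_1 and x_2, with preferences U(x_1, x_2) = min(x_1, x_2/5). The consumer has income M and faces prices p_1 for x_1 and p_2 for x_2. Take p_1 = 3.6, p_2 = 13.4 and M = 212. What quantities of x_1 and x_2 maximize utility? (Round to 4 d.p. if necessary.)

x_1* = 3.0028, x_2* = 15.0142

With perfect complements, no substitution: consume in ratio x_1:x_2 = 1:5.
Budget: p_1·x_1 + p_2·5·x_1 = M, so (p_1 + 5·p_2)·x_1 = M.
Demand: x_1*(p_1,p_2,M) = M/(p_1 + 5·p_2), x_2* = 5·M/(p_1 + 5·p_2).
Here 3.6 + 5·13.4 = 70.6, giving x_1* = 3.0028 and x_2* = 15.0142.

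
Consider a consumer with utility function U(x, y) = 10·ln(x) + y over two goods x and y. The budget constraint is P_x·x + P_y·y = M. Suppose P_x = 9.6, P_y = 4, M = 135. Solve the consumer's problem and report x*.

x* = 4.1667

Set MRS = P_x/P_y: (10/x)/1 = P_x/P_y.
So x*(P_x,P_y) = 10·P_y/P_x, independent of income; and y* = (M − 10·P_y)/P_y.
At the given prices: x* = 10·4/9.6 = 4.1667.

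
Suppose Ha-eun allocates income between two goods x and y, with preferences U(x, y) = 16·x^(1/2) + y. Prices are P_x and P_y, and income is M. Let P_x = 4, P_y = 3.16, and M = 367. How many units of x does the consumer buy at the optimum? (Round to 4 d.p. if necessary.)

Set MRS = P_x/P_y: 8·x^(−1/2) = P_x/P_y.
Thus x* = (8·P_y/P_x)² — independent of M — with the rest of income spent on y.
Plugging in: x* = (8·3.16/4)² = 39.9424.

x* = 39.9424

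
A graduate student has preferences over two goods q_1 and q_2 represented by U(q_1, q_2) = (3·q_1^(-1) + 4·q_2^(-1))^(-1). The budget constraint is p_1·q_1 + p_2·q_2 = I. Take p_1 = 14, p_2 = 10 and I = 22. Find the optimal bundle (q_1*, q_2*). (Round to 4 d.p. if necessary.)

MRS = MU_q_1/MU_q_2 = (3/4)·(q_2/q_1)^(2). Set equal to p_1/p_2.
Hence q_2/q_1 = ((4/3)·p_1/p_2)^(1/(2)), i.e. raised to the 0.5 power.
Substitute q_2 = (q_2/q_1)·q_1 into the budget: q_1* = I/(p_1 + p_2·(q_2/q_1)).
Numerically q_2/q_1 = 1.36626, so q_1* = 22/(14 + 10·1.36626) = 0.7953 and q_2* = 1.36626·0.7953 = 1.0866.

q_1* = 0.7953, q_2* = 1.0866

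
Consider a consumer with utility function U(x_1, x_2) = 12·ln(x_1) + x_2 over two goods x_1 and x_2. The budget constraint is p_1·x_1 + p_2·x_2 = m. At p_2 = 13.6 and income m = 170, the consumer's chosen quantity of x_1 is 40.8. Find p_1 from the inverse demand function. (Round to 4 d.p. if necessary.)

p_1 = 4

MU_x_1 = 12/x_1, MU_x_2 = 1. Tangency: 12/x_1 = p_1/p_2.
So x_1*(p_1,p_2) = 12·p_2/p_1, independent of income; and x_2* = (m − 12·p_2)/p_2.
Set x_1* = 40.8 in the demand function and solve for p_1: p_1 = 4.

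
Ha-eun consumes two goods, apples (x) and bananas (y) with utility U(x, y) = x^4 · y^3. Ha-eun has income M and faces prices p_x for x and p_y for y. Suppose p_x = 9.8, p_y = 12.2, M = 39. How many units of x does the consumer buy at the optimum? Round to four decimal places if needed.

x* = 2.2741

At p_x=9.8, p_y=12.2, M=39: x* = 4/7·39/9.8 = 2.2741.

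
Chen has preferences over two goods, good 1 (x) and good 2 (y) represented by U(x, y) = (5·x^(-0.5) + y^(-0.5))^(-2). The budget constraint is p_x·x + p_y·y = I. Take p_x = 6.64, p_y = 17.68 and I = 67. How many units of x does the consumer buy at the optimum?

x* = 6.8455

MU_x ∝ 5·x^(-1.5), MU_y ∝ y^(-1.5), so MRS = 5·(y/x)^(1.5) = p_x/p_y.
Hence y/x = ((1/5)·p_x/p_y)^(1/(1.5)), i.e. raised to the 2/3 power.
With the ratio pinned down, the budget gives x* = I/(p_x + p_y·(y/x)) and y* = (y/x)·x*.
Numerically y/x = 0.178023, so x* = 67/(6.64 + 17.68·0.178023) = 6.8455.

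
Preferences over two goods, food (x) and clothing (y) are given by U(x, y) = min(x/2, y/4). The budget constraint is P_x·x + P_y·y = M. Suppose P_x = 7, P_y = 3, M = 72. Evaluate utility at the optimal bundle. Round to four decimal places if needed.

V = 2.7692

Leontief preferences: the optimum is at the kink where x/2 = y/4, i.e. y = 2·x.
Budget: P_x·x + P_y·2·x = M, so (2·P_x + 4·P_y)·x = 2·M.
Demand: x*(P_x,P_y,M) = 2·M/(2·P_x + 4·P_y), y* = 4·M/(2·P_x + 4·P_y).
Here 2·7 + 4·3 = 26, giving x* = 5.5385 and y* = 11.0769.
Utility at the optimum: U(5.5385, 11.0769) = 2.7692.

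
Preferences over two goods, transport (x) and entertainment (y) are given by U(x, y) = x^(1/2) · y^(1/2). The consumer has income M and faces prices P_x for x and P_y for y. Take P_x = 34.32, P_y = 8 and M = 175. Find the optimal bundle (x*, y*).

The MRS is y/x. Set MRS = P_x/P_y.
Rearranging, P_y·y = P_x·x. Substituting into the budget gives P_x·x·(1 + 1) = M.
Demand: x*(P_x,P_y,M) = 0.5·M/P_x and y* = 0.5·M/P_y.
At P_x=34.32, P_y=8, M=175: x* = 0.5·175/34.32 = 2.5495, y* = 10.9375.

x* = 2.5495, y* = 10.9375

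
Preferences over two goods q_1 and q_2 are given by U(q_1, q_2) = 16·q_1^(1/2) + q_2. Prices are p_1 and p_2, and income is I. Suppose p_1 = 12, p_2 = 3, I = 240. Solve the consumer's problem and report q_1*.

q_1* = 4

Thus q_1* = (8·p_2/p_1)² — independent of I — with the rest of income spent on q_2.
Plugging in: q_1* = (8·3/12)² = 4.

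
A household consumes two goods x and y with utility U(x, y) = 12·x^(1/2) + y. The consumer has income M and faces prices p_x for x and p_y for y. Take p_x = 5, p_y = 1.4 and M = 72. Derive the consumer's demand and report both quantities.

Set MRS = p_x/p_y: 6·x^(−1/2) = p_x/p_y.
Thus x* = (6·p_y/p_x)² — independent of M — with the rest of income spent on y.
Plugging in: x* = (6·1.4/5)² = 2.8224, y* = 41.3486.

x* = 2.8224, y* = 41.3486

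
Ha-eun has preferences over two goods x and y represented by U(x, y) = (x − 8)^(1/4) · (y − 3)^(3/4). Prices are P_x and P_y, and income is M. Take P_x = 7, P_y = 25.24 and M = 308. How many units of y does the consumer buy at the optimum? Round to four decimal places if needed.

Let x' = x−8, y' = y−3. MRS = (1/3)·y'/x' = P_x/P_y.
After buying the subsistence bundle (8, 3), a share 0.25 of the remaining income goes to x: x* = 8 + 0.25·(M − 8P_x − 3P_y)/P_x.
Discretionary income = 308 − 8·7 − 3·25.24 = 176.28; y* = 3 + 0.75·176.28/25.24 = 8.2381.

y* = 8.2381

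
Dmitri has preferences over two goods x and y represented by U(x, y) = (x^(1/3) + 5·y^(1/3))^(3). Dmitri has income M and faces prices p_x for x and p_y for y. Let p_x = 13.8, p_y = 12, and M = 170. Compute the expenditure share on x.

MRS = MU_x/MU_y = (1/5)·(y/x)^(2/3). Set equal to p_x/p_y.
Hence y/x = (5·p_x/p_y)^(1/(2/3)), i.e. raised to the 1.5 power.
Substitute y = (y/x)·x into the budget: x* = M/(p_x + p_y·(y/x)).
Numerically y/x = 13.788016, so x* = 170/(13.8 + 12·13.788016) = 0.9484 and y* = 13.788016·0.9484 = 13.076.
Expenditure on x: 13.8·0.9484 = 13.0874; share = 0.077.

share on x = 0.077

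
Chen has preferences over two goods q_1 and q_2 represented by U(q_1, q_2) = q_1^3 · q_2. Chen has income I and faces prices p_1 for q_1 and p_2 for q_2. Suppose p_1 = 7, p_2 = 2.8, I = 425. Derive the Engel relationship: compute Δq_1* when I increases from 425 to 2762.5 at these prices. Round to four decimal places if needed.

Δq_1* = 250.4464

Tangency: MRS = 3·q_2/q_1 = p_1/p_2.
Rearranging, p_2·q_2 = (1/3)·p_1·q_1. Substituting into the budget gives p_1·q_1·(1 + (1/3)) = I.
Demand: q_1*(p_1,p_2,I) = 0.75·I/p_1 and q_2* = 0.25·I/p_2.
At p_1=7, p_2=2.8, I=425: q_1* = 0.75·425/7 = 45.5357.
At I' = 2762.5: q_1* = 295.9821. Change: 295.9821 − 45.5357 = 250.4464.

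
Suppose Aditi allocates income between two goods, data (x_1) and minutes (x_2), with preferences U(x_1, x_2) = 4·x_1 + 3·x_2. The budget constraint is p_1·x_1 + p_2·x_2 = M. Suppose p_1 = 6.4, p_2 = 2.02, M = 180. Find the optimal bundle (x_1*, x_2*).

x_2 gives more utility per dollar, so spend all income on x_2: x_2* = M/p_2, x_1* = 0.
Numerically: x_1* = 0, x_2* = 89.1089.

x_1* = 0, x_2* = 89.1089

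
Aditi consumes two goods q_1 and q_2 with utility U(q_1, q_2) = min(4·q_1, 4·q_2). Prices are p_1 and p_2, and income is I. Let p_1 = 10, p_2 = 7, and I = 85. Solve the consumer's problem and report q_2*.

With perfect complements, no substitution: consume in ratio q_1:q_2 = 4:4.
Budget: p_1·q_1 + p_2·q_1 = I, so (4·p_1 + 4·p_2)·q_1 = 4·I.
Demand: q_1*(p_1,p_2,I) = 4·I/(4·p_1 + 4·p_2), q_2* = 4·I/(4·p_1 + 4·p_2).
Here 4·10 + 4·7 = 68, giving q_2* = 5.

q_2* = 5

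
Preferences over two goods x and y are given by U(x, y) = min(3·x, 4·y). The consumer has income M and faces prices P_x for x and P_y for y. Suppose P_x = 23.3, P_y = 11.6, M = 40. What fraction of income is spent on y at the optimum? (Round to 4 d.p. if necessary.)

share on y = 0.2719

With perfect complements, no substitution: consume in ratio x:y = 4:3.
Budget: P_x·x + P_y·(3/4)·x = M, so (4·P_x + 3·P_y)·x = 4·M.
Demand: x*(P_x,P_y,M) = 4·M/(4·P_x + 3·P_y), y* = 3·M/(4·P_x + 3·P_y).
Here 4·23.3 + 3·11.6 = 128, giving x* = 1.25 and y* = 0.9375.
Expenditure on y: 11.6·0.9375 = 10.875; share = 0.2719.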